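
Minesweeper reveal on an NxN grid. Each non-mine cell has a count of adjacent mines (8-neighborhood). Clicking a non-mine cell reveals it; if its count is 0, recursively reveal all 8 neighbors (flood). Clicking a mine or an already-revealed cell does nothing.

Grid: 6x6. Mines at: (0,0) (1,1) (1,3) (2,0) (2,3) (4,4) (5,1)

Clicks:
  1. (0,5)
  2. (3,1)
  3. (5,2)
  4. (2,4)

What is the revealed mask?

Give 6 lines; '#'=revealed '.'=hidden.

Click 1 (0,5) count=0: revealed 8 new [(0,4) (0,5) (1,4) (1,5) (2,4) (2,5) (3,4) (3,5)] -> total=8
Click 2 (3,1) count=1: revealed 1 new [(3,1)] -> total=9
Click 3 (5,2) count=1: revealed 1 new [(5,2)] -> total=10
Click 4 (2,4) count=2: revealed 0 new [(none)] -> total=10

Answer: ....##
....##
....##
.#..##
......
..#...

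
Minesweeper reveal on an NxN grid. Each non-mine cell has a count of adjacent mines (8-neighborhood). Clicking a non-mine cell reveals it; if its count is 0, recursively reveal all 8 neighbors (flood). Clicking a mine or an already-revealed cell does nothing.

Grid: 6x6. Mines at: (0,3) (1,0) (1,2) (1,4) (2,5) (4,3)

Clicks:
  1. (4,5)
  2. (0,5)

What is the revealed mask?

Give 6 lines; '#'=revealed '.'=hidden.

Answer: .....#
......
......
....##
....##
....##

Derivation:
Click 1 (4,5) count=0: revealed 6 new [(3,4) (3,5) (4,4) (4,5) (5,4) (5,5)] -> total=6
Click 2 (0,5) count=1: revealed 1 new [(0,5)] -> total=7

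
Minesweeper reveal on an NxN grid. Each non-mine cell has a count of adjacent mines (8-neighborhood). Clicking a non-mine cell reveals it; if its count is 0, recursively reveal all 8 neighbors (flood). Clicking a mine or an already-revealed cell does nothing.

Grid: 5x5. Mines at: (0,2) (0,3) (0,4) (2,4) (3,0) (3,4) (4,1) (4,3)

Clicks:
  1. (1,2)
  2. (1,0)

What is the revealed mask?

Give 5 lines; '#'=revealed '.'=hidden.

Click 1 (1,2) count=2: revealed 1 new [(1,2)] -> total=1
Click 2 (1,0) count=0: revealed 6 new [(0,0) (0,1) (1,0) (1,1) (2,0) (2,1)] -> total=7

Answer: ##...
###..
##...
.....
.....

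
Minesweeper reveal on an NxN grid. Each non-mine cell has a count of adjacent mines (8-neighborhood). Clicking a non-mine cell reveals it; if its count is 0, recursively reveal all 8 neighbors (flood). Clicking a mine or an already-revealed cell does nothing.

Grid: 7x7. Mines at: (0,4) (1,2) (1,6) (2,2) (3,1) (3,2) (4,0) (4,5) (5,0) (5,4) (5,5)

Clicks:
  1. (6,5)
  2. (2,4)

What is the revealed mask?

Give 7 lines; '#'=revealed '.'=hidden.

Answer: .......
...###.
...###.
...###.
.......
.......
.....#.

Derivation:
Click 1 (6,5) count=2: revealed 1 new [(6,5)] -> total=1
Click 2 (2,4) count=0: revealed 9 new [(1,3) (1,4) (1,5) (2,3) (2,4) (2,5) (3,3) (3,4) (3,5)] -> total=10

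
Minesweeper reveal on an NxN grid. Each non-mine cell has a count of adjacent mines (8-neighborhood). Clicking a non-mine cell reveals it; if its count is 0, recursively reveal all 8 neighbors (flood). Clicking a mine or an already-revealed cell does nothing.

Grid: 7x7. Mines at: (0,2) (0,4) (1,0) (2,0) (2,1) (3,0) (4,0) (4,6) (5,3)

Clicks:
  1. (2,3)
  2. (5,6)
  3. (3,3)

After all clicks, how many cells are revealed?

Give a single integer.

Click 1 (2,3) count=0: revealed 21 new [(0,5) (0,6) (1,2) (1,3) (1,4) (1,5) (1,6) (2,2) (2,3) (2,4) (2,5) (2,6) (3,2) (3,3) (3,4) (3,5) (3,6) (4,2) (4,3) (4,4) (4,5)] -> total=21
Click 2 (5,6) count=1: revealed 1 new [(5,6)] -> total=22
Click 3 (3,3) count=0: revealed 0 new [(none)] -> total=22

Answer: 22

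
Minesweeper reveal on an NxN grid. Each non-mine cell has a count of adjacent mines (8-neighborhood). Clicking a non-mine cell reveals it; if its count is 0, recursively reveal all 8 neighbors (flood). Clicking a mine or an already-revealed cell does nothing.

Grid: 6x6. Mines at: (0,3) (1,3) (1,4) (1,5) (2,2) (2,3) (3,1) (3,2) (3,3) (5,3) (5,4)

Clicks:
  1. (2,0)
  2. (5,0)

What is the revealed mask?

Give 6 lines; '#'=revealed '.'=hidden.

Answer: ......
......
#.....
......
###...
###...

Derivation:
Click 1 (2,0) count=1: revealed 1 new [(2,0)] -> total=1
Click 2 (5,0) count=0: revealed 6 new [(4,0) (4,1) (4,2) (5,0) (5,1) (5,2)] -> total=7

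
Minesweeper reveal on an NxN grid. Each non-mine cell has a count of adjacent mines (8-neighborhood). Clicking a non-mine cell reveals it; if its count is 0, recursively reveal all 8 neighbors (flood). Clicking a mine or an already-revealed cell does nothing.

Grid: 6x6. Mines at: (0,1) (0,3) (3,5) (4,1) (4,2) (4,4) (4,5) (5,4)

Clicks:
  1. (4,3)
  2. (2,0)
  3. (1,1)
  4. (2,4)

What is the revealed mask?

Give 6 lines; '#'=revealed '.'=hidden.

Answer: ......
#####.
#####.
#####.
...#..
......

Derivation:
Click 1 (4,3) count=3: revealed 1 new [(4,3)] -> total=1
Click 2 (2,0) count=0: revealed 15 new [(1,0) (1,1) (1,2) (1,3) (1,4) (2,0) (2,1) (2,2) (2,3) (2,4) (3,0) (3,1) (3,2) (3,3) (3,4)] -> total=16
Click 3 (1,1) count=1: revealed 0 new [(none)] -> total=16
Click 4 (2,4) count=1: revealed 0 new [(none)] -> total=16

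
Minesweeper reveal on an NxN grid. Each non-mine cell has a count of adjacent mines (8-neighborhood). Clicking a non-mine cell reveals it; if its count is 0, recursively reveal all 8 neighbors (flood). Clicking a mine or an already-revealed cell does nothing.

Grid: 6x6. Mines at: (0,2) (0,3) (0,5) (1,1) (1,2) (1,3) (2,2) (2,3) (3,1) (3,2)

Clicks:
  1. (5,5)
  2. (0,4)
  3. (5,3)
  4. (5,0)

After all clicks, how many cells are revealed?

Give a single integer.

Answer: 20

Derivation:
Click 1 (5,5) count=0: revealed 19 new [(1,4) (1,5) (2,4) (2,5) (3,3) (3,4) (3,5) (4,0) (4,1) (4,2) (4,3) (4,4) (4,5) (5,0) (5,1) (5,2) (5,3) (5,4) (5,5)] -> total=19
Click 2 (0,4) count=3: revealed 1 new [(0,4)] -> total=20
Click 3 (5,3) count=0: revealed 0 new [(none)] -> total=20
Click 4 (5,0) count=0: revealed 0 new [(none)] -> total=20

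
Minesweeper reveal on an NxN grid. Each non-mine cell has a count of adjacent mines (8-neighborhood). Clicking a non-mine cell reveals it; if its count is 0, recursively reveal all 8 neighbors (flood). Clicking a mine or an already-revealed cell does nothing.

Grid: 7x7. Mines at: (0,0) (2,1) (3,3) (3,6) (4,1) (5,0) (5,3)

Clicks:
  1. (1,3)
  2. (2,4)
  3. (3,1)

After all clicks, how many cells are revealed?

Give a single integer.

Answer: 18

Derivation:
Click 1 (1,3) count=0: revealed 17 new [(0,1) (0,2) (0,3) (0,4) (0,5) (0,6) (1,1) (1,2) (1,3) (1,4) (1,5) (1,6) (2,2) (2,3) (2,4) (2,5) (2,6)] -> total=17
Click 2 (2,4) count=1: revealed 0 new [(none)] -> total=17
Click 3 (3,1) count=2: revealed 1 new [(3,1)] -> total=18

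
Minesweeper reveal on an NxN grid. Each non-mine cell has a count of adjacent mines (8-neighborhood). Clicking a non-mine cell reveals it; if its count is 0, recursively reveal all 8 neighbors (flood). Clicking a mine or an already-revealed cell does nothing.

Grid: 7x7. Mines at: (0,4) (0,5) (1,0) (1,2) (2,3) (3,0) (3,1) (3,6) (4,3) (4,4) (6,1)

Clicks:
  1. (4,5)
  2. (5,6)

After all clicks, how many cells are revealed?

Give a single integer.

Answer: 12

Derivation:
Click 1 (4,5) count=2: revealed 1 new [(4,5)] -> total=1
Click 2 (5,6) count=0: revealed 11 new [(4,6) (5,2) (5,3) (5,4) (5,5) (5,6) (6,2) (6,3) (6,4) (6,5) (6,6)] -> total=12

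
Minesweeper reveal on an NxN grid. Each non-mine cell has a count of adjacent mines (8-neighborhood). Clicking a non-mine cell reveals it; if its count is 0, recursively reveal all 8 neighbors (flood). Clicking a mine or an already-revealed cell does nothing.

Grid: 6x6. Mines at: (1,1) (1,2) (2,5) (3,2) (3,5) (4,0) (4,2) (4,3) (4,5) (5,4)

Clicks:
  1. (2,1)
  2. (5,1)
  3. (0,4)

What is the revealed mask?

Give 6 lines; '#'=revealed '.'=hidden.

Answer: ...###
...###
.#....
......
......
.#....

Derivation:
Click 1 (2,1) count=3: revealed 1 new [(2,1)] -> total=1
Click 2 (5,1) count=2: revealed 1 new [(5,1)] -> total=2
Click 3 (0,4) count=0: revealed 6 new [(0,3) (0,4) (0,5) (1,3) (1,4) (1,5)] -> total=8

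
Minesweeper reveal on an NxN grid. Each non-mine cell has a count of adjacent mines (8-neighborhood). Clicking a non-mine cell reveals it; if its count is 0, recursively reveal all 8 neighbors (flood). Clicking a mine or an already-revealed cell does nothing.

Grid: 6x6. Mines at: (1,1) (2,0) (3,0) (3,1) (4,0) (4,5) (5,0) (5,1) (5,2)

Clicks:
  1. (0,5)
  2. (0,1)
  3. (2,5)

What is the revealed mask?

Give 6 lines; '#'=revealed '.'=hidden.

Click 1 (0,5) count=0: revealed 19 new [(0,2) (0,3) (0,4) (0,5) (1,2) (1,3) (1,4) (1,5) (2,2) (2,3) (2,4) (2,5) (3,2) (3,3) (3,4) (3,5) (4,2) (4,3) (4,4)] -> total=19
Click 2 (0,1) count=1: revealed 1 new [(0,1)] -> total=20
Click 3 (2,5) count=0: revealed 0 new [(none)] -> total=20

Answer: .#####
..####
..####
..####
..###.
......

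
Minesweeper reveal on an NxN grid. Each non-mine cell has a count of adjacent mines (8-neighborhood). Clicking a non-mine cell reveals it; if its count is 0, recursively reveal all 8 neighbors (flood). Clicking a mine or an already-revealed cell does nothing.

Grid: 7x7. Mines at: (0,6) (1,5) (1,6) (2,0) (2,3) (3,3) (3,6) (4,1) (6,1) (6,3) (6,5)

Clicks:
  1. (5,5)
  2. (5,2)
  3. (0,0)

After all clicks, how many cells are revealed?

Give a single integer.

Click 1 (5,5) count=1: revealed 1 new [(5,5)] -> total=1
Click 2 (5,2) count=3: revealed 1 new [(5,2)] -> total=2
Click 3 (0,0) count=0: revealed 10 new [(0,0) (0,1) (0,2) (0,3) (0,4) (1,0) (1,1) (1,2) (1,3) (1,4)] -> total=12

Answer: 12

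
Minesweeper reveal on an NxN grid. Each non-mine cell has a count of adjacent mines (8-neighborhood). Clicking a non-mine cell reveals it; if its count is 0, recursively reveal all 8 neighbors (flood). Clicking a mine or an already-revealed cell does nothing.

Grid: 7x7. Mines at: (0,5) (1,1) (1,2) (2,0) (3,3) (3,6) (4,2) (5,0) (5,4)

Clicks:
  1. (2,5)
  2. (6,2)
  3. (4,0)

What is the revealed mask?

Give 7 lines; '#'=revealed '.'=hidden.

Click 1 (2,5) count=1: revealed 1 new [(2,5)] -> total=1
Click 2 (6,2) count=0: revealed 6 new [(5,1) (5,2) (5,3) (6,1) (6,2) (6,3)] -> total=7
Click 3 (4,0) count=1: revealed 1 new [(4,0)] -> total=8

Answer: .......
.......
.....#.
.......
#......
.###...
.###...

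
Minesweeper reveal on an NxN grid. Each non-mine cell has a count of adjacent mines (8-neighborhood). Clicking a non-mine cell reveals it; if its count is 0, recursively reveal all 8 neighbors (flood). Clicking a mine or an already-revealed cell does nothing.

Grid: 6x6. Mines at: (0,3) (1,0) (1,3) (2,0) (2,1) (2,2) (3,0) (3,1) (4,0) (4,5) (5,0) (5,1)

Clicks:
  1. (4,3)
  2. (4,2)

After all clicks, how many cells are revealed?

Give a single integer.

Click 1 (4,3) count=0: revealed 9 new [(3,2) (3,3) (3,4) (4,2) (4,3) (4,4) (5,2) (5,3) (5,4)] -> total=9
Click 2 (4,2) count=2: revealed 0 new [(none)] -> total=9

Answer: 9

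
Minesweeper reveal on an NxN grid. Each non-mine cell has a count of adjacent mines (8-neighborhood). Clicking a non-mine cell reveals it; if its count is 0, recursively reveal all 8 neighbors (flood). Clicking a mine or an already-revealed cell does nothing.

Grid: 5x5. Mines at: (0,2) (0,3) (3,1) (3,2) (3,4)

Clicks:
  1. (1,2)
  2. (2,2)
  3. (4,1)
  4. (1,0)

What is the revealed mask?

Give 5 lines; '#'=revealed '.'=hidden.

Answer: ##...
###..
###..
.....
.#...

Derivation:
Click 1 (1,2) count=2: revealed 1 new [(1,2)] -> total=1
Click 2 (2,2) count=2: revealed 1 new [(2,2)] -> total=2
Click 3 (4,1) count=2: revealed 1 new [(4,1)] -> total=3
Click 4 (1,0) count=0: revealed 6 new [(0,0) (0,1) (1,0) (1,1) (2,0) (2,1)] -> total=9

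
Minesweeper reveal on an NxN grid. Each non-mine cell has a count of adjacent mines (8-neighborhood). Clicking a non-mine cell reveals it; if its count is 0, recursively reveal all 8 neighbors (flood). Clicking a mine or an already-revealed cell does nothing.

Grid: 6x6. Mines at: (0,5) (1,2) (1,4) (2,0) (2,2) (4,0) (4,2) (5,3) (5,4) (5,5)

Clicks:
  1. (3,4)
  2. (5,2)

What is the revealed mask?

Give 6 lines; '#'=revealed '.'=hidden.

Click 1 (3,4) count=0: revealed 9 new [(2,3) (2,4) (2,5) (3,3) (3,4) (3,5) (4,3) (4,4) (4,5)] -> total=9
Click 2 (5,2) count=2: revealed 1 new [(5,2)] -> total=10

Answer: ......
......
...###
...###
...###
..#...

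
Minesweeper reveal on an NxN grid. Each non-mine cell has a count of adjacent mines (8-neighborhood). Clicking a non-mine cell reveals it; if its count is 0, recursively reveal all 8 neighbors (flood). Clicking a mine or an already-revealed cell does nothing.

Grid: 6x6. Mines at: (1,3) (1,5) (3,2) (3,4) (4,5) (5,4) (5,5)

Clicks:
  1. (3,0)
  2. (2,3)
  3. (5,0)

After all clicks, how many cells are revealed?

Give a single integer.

Answer: 20

Derivation:
Click 1 (3,0) count=0: revealed 19 new [(0,0) (0,1) (0,2) (1,0) (1,1) (1,2) (2,0) (2,1) (2,2) (3,0) (3,1) (4,0) (4,1) (4,2) (4,3) (5,0) (5,1) (5,2) (5,3)] -> total=19
Click 2 (2,3) count=3: revealed 1 new [(2,3)] -> total=20
Click 3 (5,0) count=0: revealed 0 new [(none)] -> total=20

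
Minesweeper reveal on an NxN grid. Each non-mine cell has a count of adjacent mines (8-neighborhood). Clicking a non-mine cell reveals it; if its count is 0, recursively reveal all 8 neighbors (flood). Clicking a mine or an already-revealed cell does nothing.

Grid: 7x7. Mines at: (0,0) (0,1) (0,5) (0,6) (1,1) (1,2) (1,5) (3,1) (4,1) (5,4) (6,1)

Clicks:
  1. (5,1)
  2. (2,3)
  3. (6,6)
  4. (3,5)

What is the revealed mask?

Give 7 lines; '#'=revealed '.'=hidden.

Answer: .......
.......
..#####
..#####
..#####
.#...##
.....##

Derivation:
Click 1 (5,1) count=2: revealed 1 new [(5,1)] -> total=1
Click 2 (2,3) count=1: revealed 1 new [(2,3)] -> total=2
Click 3 (6,6) count=0: revealed 18 new [(2,2) (2,4) (2,5) (2,6) (3,2) (3,3) (3,4) (3,5) (3,6) (4,2) (4,3) (4,4) (4,5) (4,6) (5,5) (5,6) (6,5) (6,6)] -> total=20
Click 4 (3,5) count=0: revealed 0 new [(none)] -> total=20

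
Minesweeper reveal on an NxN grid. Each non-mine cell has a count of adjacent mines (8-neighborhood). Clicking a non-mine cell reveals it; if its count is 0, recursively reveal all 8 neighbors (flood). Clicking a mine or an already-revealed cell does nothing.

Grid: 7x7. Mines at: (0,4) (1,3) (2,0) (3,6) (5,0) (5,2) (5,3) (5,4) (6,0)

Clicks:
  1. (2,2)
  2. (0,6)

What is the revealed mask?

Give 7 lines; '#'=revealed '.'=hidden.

Click 1 (2,2) count=1: revealed 1 new [(2,2)] -> total=1
Click 2 (0,6) count=0: revealed 6 new [(0,5) (0,6) (1,5) (1,6) (2,5) (2,6)] -> total=7

Answer: .....##
.....##
..#..##
.......
.......
.......
.......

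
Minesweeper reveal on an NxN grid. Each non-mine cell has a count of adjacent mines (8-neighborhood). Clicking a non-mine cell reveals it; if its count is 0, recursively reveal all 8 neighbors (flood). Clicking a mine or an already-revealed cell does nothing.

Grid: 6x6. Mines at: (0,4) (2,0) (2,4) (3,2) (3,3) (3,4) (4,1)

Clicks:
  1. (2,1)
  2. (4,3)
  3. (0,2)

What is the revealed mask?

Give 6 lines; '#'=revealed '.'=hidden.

Answer: ####..
####..
.###..
......
...#..
......

Derivation:
Click 1 (2,1) count=2: revealed 1 new [(2,1)] -> total=1
Click 2 (4,3) count=3: revealed 1 new [(4,3)] -> total=2
Click 3 (0,2) count=0: revealed 10 new [(0,0) (0,1) (0,2) (0,3) (1,0) (1,1) (1,2) (1,3) (2,2) (2,3)] -> total=12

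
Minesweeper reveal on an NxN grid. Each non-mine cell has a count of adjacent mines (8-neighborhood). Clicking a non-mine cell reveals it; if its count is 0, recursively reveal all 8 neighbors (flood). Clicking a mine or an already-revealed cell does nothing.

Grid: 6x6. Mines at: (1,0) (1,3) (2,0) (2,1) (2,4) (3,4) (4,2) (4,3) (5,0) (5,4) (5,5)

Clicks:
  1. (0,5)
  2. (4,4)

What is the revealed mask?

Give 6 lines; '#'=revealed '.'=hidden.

Click 1 (0,5) count=0: revealed 4 new [(0,4) (0,5) (1,4) (1,5)] -> total=4
Click 2 (4,4) count=4: revealed 1 new [(4,4)] -> total=5

Answer: ....##
....##
......
......
....#.
......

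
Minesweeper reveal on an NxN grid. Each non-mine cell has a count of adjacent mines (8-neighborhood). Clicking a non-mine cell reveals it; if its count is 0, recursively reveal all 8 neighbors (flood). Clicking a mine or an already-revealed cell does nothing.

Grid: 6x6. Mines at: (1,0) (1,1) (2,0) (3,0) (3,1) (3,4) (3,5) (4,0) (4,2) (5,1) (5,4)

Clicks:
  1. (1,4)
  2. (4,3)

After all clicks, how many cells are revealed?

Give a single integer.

Click 1 (1,4) count=0: revealed 12 new [(0,2) (0,3) (0,4) (0,5) (1,2) (1,3) (1,4) (1,5) (2,2) (2,3) (2,4) (2,5)] -> total=12
Click 2 (4,3) count=3: revealed 1 new [(4,3)] -> total=13

Answer: 13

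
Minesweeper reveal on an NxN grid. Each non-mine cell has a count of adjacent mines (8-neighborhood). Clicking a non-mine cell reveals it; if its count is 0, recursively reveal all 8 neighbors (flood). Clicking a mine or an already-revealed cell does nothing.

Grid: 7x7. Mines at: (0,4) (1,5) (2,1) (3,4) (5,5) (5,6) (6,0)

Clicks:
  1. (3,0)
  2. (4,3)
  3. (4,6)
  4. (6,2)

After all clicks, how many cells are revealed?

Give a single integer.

Answer: 19

Derivation:
Click 1 (3,0) count=1: revealed 1 new [(3,0)] -> total=1
Click 2 (4,3) count=1: revealed 1 new [(4,3)] -> total=2
Click 3 (4,6) count=2: revealed 1 new [(4,6)] -> total=3
Click 4 (6,2) count=0: revealed 16 new [(3,1) (3,2) (3,3) (4,0) (4,1) (4,2) (4,4) (5,0) (5,1) (5,2) (5,3) (5,4) (6,1) (6,2) (6,3) (6,4)] -> total=19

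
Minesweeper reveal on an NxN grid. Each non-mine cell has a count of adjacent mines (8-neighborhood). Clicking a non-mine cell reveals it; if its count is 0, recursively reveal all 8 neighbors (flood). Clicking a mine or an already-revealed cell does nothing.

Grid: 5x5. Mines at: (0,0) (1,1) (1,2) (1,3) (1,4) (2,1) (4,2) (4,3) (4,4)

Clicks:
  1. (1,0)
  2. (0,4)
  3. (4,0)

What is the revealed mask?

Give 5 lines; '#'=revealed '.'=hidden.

Click 1 (1,0) count=3: revealed 1 new [(1,0)] -> total=1
Click 2 (0,4) count=2: revealed 1 new [(0,4)] -> total=2
Click 3 (4,0) count=0: revealed 4 new [(3,0) (3,1) (4,0) (4,1)] -> total=6

Answer: ....#
#....
.....
##...
##...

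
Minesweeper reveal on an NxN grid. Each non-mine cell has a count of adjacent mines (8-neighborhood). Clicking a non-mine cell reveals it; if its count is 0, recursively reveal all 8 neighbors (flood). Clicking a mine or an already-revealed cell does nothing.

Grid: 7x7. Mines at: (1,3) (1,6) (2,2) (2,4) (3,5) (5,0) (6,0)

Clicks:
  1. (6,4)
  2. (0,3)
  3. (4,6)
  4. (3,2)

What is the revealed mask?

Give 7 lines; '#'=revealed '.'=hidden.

Click 1 (6,4) count=0: revealed 22 new [(3,1) (3,2) (3,3) (3,4) (4,1) (4,2) (4,3) (4,4) (4,5) (4,6) (5,1) (5,2) (5,3) (5,4) (5,5) (5,6) (6,1) (6,2) (6,3) (6,4) (6,5) (6,6)] -> total=22
Click 2 (0,3) count=1: revealed 1 new [(0,3)] -> total=23
Click 3 (4,6) count=1: revealed 0 new [(none)] -> total=23
Click 4 (3,2) count=1: revealed 0 new [(none)] -> total=23

Answer: ...#...
.......
.......
.####..
.######
.######
.######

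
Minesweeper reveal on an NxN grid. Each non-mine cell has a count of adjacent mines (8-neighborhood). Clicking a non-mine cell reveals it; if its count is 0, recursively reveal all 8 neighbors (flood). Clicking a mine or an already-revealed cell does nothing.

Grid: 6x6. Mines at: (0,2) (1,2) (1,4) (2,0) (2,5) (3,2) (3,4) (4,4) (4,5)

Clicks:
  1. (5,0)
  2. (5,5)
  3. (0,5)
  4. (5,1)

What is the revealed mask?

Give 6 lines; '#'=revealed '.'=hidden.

Answer: .....#
......
......
##....
####..
####.#

Derivation:
Click 1 (5,0) count=0: revealed 10 new [(3,0) (3,1) (4,0) (4,1) (4,2) (4,3) (5,0) (5,1) (5,2) (5,3)] -> total=10
Click 2 (5,5) count=2: revealed 1 new [(5,5)] -> total=11
Click 3 (0,5) count=1: revealed 1 new [(0,5)] -> total=12
Click 4 (5,1) count=0: revealed 0 new [(none)] -> total=12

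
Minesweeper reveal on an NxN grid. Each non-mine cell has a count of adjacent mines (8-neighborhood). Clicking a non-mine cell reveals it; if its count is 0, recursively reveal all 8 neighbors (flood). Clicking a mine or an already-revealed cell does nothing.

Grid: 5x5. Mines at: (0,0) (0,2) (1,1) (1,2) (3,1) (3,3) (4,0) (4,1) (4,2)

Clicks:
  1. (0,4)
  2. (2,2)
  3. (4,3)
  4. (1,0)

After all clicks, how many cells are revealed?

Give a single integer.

Click 1 (0,4) count=0: revealed 6 new [(0,3) (0,4) (1,3) (1,4) (2,3) (2,4)] -> total=6
Click 2 (2,2) count=4: revealed 1 new [(2,2)] -> total=7
Click 3 (4,3) count=2: revealed 1 new [(4,3)] -> total=8
Click 4 (1,0) count=2: revealed 1 new [(1,0)] -> total=9

Answer: 9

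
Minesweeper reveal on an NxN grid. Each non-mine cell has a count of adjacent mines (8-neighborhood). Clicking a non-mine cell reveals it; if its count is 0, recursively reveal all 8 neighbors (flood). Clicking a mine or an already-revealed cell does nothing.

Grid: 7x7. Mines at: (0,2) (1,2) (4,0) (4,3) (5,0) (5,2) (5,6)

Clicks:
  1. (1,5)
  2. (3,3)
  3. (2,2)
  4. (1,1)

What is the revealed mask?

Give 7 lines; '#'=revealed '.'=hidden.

Click 1 (1,5) count=0: revealed 19 new [(0,3) (0,4) (0,5) (0,6) (1,3) (1,4) (1,5) (1,6) (2,3) (2,4) (2,5) (2,6) (3,3) (3,4) (3,5) (3,6) (4,4) (4,5) (4,6)] -> total=19
Click 2 (3,3) count=1: revealed 0 new [(none)] -> total=19
Click 3 (2,2) count=1: revealed 1 new [(2,2)] -> total=20
Click 4 (1,1) count=2: revealed 1 new [(1,1)] -> total=21

Answer: ...####
.#.####
..#####
...####
....###
.......
.......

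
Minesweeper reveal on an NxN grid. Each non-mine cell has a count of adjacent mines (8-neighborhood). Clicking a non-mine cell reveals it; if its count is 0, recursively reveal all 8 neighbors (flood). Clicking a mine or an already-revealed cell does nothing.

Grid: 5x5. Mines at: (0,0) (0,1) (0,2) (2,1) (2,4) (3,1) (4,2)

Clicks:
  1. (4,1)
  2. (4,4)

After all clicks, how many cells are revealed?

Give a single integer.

Answer: 5

Derivation:
Click 1 (4,1) count=2: revealed 1 new [(4,1)] -> total=1
Click 2 (4,4) count=0: revealed 4 new [(3,3) (3,4) (4,3) (4,4)] -> total=5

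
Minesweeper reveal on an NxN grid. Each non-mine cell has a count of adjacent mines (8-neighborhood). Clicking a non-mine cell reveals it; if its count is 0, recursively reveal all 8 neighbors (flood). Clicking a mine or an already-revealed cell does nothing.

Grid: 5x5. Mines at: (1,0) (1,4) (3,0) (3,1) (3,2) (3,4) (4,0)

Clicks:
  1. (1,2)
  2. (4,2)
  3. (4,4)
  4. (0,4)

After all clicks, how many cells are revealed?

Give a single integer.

Click 1 (1,2) count=0: revealed 9 new [(0,1) (0,2) (0,3) (1,1) (1,2) (1,3) (2,1) (2,2) (2,3)] -> total=9
Click 2 (4,2) count=2: revealed 1 new [(4,2)] -> total=10
Click 3 (4,4) count=1: revealed 1 new [(4,4)] -> total=11
Click 4 (0,4) count=1: revealed 1 new [(0,4)] -> total=12

Answer: 12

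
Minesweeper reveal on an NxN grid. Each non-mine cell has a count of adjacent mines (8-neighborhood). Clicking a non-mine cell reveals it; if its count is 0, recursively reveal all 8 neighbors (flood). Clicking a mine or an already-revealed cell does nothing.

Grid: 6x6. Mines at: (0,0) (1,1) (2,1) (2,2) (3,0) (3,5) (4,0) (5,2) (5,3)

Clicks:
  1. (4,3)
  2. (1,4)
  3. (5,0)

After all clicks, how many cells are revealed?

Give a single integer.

Click 1 (4,3) count=2: revealed 1 new [(4,3)] -> total=1
Click 2 (1,4) count=0: revealed 11 new [(0,2) (0,3) (0,4) (0,5) (1,2) (1,3) (1,4) (1,5) (2,3) (2,4) (2,5)] -> total=12
Click 3 (5,0) count=1: revealed 1 new [(5,0)] -> total=13

Answer: 13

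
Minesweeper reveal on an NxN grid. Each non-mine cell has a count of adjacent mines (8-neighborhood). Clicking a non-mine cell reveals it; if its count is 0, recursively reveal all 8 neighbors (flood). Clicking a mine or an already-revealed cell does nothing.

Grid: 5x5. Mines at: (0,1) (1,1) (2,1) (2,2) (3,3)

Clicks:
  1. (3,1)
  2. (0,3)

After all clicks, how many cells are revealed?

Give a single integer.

Answer: 9

Derivation:
Click 1 (3,1) count=2: revealed 1 new [(3,1)] -> total=1
Click 2 (0,3) count=0: revealed 8 new [(0,2) (0,3) (0,4) (1,2) (1,3) (1,4) (2,3) (2,4)] -> total=9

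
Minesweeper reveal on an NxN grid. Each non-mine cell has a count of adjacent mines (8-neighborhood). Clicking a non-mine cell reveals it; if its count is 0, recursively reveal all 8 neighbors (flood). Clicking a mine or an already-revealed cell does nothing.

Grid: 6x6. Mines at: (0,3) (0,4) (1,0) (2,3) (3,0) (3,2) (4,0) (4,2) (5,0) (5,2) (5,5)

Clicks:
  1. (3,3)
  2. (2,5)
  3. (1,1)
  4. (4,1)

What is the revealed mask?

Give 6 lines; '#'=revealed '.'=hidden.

Answer: ......
.#..##
....##
...###
.#..##
......

Derivation:
Click 1 (3,3) count=3: revealed 1 new [(3,3)] -> total=1
Click 2 (2,5) count=0: revealed 8 new [(1,4) (1,5) (2,4) (2,5) (3,4) (3,5) (4,4) (4,5)] -> total=9
Click 3 (1,1) count=1: revealed 1 new [(1,1)] -> total=10
Click 4 (4,1) count=6: revealed 1 new [(4,1)] -> total=11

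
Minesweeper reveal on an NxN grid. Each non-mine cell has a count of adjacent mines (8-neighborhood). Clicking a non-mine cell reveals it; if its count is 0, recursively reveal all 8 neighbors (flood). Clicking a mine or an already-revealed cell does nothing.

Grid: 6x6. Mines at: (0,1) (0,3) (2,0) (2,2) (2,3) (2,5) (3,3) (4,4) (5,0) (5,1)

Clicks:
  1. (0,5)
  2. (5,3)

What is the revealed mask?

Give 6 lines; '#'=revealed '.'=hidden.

Click 1 (0,5) count=0: revealed 4 new [(0,4) (0,5) (1,4) (1,5)] -> total=4
Click 2 (5,3) count=1: revealed 1 new [(5,3)] -> total=5

Answer: ....##
....##
......
......
......
...#..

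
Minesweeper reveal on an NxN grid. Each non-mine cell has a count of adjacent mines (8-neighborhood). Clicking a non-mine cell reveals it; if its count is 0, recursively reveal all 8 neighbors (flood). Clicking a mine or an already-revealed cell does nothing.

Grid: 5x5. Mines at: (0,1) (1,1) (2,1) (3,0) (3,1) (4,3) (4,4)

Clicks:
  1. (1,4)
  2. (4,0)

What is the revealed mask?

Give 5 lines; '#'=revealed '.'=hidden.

Click 1 (1,4) count=0: revealed 12 new [(0,2) (0,3) (0,4) (1,2) (1,3) (1,4) (2,2) (2,3) (2,4) (3,2) (3,3) (3,4)] -> total=12
Click 2 (4,0) count=2: revealed 1 new [(4,0)] -> total=13

Answer: ..###
..###
..###
..###
#....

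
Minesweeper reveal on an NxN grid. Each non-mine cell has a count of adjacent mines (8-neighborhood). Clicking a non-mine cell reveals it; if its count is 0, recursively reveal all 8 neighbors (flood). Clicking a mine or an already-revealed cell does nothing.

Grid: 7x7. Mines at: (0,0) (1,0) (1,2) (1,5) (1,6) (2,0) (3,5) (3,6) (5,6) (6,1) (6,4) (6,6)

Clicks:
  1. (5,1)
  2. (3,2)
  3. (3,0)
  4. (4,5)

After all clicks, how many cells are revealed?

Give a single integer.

Answer: 20

Derivation:
Click 1 (5,1) count=1: revealed 1 new [(5,1)] -> total=1
Click 2 (3,2) count=0: revealed 18 new [(2,1) (2,2) (2,3) (2,4) (3,0) (3,1) (3,2) (3,3) (3,4) (4,0) (4,1) (4,2) (4,3) (4,4) (5,0) (5,2) (5,3) (5,4)] -> total=19
Click 3 (3,0) count=1: revealed 0 new [(none)] -> total=19
Click 4 (4,5) count=3: revealed 1 new [(4,5)] -> total=20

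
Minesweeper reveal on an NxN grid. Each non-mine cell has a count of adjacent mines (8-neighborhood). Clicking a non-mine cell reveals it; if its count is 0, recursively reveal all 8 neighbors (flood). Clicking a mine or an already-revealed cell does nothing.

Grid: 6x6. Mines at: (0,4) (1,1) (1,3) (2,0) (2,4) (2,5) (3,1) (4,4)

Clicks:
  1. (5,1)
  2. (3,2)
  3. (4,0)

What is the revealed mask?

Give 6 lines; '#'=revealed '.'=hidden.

Answer: ......
......
......
..#...
####..
####..

Derivation:
Click 1 (5,1) count=0: revealed 8 new [(4,0) (4,1) (4,2) (4,3) (5,0) (5,1) (5,2) (5,3)] -> total=8
Click 2 (3,2) count=1: revealed 1 new [(3,2)] -> total=9
Click 3 (4,0) count=1: revealed 0 new [(none)] -> total=9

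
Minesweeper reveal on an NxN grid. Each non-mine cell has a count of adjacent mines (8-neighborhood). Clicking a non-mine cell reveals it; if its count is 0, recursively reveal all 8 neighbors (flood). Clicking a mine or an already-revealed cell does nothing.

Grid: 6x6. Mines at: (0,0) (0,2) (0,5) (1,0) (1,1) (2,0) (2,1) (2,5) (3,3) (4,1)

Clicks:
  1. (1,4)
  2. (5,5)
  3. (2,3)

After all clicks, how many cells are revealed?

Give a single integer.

Click 1 (1,4) count=2: revealed 1 new [(1,4)] -> total=1
Click 2 (5,5) count=0: revealed 10 new [(3,4) (3,5) (4,2) (4,3) (4,4) (4,5) (5,2) (5,3) (5,4) (5,5)] -> total=11
Click 3 (2,3) count=1: revealed 1 new [(2,3)] -> total=12

Answer: 12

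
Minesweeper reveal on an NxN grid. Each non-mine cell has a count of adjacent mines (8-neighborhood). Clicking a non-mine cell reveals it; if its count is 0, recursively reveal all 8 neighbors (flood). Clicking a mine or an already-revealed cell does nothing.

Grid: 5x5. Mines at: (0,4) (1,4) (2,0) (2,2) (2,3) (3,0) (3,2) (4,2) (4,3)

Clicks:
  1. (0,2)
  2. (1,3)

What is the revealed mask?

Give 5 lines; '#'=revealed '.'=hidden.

Answer: ####.
####.
.....
.....
.....

Derivation:
Click 1 (0,2) count=0: revealed 8 new [(0,0) (0,1) (0,2) (0,3) (1,0) (1,1) (1,2) (1,3)] -> total=8
Click 2 (1,3) count=4: revealed 0 new [(none)] -> total=8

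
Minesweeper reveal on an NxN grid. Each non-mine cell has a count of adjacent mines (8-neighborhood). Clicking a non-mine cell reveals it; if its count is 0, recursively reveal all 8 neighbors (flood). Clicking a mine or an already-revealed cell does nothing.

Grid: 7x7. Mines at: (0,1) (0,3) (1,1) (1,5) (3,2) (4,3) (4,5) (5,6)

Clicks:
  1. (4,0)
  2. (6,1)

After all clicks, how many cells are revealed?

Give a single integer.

Answer: 19

Derivation:
Click 1 (4,0) count=0: revealed 19 new [(2,0) (2,1) (3,0) (3,1) (4,0) (4,1) (4,2) (5,0) (5,1) (5,2) (5,3) (5,4) (5,5) (6,0) (6,1) (6,2) (6,3) (6,4) (6,5)] -> total=19
Click 2 (6,1) count=0: revealed 0 new [(none)] -> total=19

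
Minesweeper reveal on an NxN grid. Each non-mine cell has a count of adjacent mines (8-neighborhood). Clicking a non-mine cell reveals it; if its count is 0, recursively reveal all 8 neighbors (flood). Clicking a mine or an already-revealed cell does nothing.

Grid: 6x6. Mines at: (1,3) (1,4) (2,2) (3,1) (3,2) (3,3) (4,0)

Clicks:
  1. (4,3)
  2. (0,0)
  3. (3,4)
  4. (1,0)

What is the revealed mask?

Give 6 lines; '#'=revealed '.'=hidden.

Answer: ###...
###...
##....
....#.
...#..
......

Derivation:
Click 1 (4,3) count=2: revealed 1 new [(4,3)] -> total=1
Click 2 (0,0) count=0: revealed 8 new [(0,0) (0,1) (0,2) (1,0) (1,1) (1,2) (2,0) (2,1)] -> total=9
Click 3 (3,4) count=1: revealed 1 new [(3,4)] -> total=10
Click 4 (1,0) count=0: revealed 0 new [(none)] -> total=10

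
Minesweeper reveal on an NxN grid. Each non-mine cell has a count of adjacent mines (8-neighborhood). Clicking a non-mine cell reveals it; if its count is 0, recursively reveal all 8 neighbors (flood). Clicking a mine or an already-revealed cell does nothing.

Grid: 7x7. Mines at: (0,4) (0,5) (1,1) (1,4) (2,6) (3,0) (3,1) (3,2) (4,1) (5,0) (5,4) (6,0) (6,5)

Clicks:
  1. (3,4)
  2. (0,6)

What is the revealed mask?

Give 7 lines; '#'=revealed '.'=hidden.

Answer: ......#
.......
...###.
...###.
...###.
.......
.......

Derivation:
Click 1 (3,4) count=0: revealed 9 new [(2,3) (2,4) (2,5) (3,3) (3,4) (3,5) (4,3) (4,4) (4,5)] -> total=9
Click 2 (0,6) count=1: revealed 1 new [(0,6)] -> total=10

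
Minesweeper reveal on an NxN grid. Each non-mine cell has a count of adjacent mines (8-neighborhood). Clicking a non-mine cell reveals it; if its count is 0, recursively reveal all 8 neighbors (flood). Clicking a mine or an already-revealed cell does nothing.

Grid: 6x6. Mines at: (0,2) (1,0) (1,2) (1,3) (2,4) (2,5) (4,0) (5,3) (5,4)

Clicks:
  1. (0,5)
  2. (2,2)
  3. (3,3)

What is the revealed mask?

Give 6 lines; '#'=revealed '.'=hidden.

Click 1 (0,5) count=0: revealed 4 new [(0,4) (0,5) (1,4) (1,5)] -> total=4
Click 2 (2,2) count=2: revealed 1 new [(2,2)] -> total=5
Click 3 (3,3) count=1: revealed 1 new [(3,3)] -> total=6

Answer: ....##
....##
..#...
...#..
......
......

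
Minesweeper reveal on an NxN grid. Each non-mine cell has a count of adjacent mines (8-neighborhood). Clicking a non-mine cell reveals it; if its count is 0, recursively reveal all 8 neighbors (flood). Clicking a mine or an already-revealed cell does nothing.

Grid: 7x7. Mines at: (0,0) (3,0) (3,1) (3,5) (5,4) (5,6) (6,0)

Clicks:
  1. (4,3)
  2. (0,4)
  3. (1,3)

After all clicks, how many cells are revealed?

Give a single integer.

Click 1 (4,3) count=1: revealed 1 new [(4,3)] -> total=1
Click 2 (0,4) count=0: revealed 23 new [(0,1) (0,2) (0,3) (0,4) (0,5) (0,6) (1,1) (1,2) (1,3) (1,4) (1,5) (1,6) (2,1) (2,2) (2,3) (2,4) (2,5) (2,6) (3,2) (3,3) (3,4) (4,2) (4,4)] -> total=24
Click 3 (1,3) count=0: revealed 0 new [(none)] -> total=24

Answer: 24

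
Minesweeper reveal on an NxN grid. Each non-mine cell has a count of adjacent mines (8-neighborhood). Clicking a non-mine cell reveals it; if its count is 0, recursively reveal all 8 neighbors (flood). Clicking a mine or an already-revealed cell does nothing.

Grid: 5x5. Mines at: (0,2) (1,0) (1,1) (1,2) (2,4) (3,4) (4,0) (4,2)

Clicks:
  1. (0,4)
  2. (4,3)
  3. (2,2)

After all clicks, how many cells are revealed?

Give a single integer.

Click 1 (0,4) count=0: revealed 4 new [(0,3) (0,4) (1,3) (1,4)] -> total=4
Click 2 (4,3) count=2: revealed 1 new [(4,3)] -> total=5
Click 3 (2,2) count=2: revealed 1 new [(2,2)] -> total=6

Answer: 6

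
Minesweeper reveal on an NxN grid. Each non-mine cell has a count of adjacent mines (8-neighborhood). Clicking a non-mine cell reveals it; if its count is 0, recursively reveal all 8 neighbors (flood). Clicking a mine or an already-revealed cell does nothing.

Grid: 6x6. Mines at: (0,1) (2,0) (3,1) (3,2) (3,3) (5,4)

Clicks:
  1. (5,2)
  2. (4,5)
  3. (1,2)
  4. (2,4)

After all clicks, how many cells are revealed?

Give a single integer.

Click 1 (5,2) count=0: revealed 8 new [(4,0) (4,1) (4,2) (4,3) (5,0) (5,1) (5,2) (5,3)] -> total=8
Click 2 (4,5) count=1: revealed 1 new [(4,5)] -> total=9
Click 3 (1,2) count=1: revealed 1 new [(1,2)] -> total=10
Click 4 (2,4) count=1: revealed 1 new [(2,4)] -> total=11

Answer: 11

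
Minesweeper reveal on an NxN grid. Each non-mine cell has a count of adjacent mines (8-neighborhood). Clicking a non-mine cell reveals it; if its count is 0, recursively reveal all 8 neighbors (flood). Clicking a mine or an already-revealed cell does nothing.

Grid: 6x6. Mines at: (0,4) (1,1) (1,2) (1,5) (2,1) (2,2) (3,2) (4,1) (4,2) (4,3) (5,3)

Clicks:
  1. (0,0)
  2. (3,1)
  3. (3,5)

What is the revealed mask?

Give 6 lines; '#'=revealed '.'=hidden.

Answer: #.....
......
....##
.#..##
....##
....##

Derivation:
Click 1 (0,0) count=1: revealed 1 new [(0,0)] -> total=1
Click 2 (3,1) count=5: revealed 1 new [(3,1)] -> total=2
Click 3 (3,5) count=0: revealed 8 new [(2,4) (2,5) (3,4) (3,5) (4,4) (4,5) (5,4) (5,5)] -> total=10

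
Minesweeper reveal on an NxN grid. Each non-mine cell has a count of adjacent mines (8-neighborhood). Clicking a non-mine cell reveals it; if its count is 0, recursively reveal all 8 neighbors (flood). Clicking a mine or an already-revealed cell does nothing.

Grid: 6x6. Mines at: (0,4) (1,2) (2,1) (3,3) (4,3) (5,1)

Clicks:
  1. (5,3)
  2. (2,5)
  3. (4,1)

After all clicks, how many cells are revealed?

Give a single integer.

Answer: 12

Derivation:
Click 1 (5,3) count=1: revealed 1 new [(5,3)] -> total=1
Click 2 (2,5) count=0: revealed 10 new [(1,4) (1,5) (2,4) (2,5) (3,4) (3,5) (4,4) (4,5) (5,4) (5,5)] -> total=11
Click 3 (4,1) count=1: revealed 1 new [(4,1)] -> total=12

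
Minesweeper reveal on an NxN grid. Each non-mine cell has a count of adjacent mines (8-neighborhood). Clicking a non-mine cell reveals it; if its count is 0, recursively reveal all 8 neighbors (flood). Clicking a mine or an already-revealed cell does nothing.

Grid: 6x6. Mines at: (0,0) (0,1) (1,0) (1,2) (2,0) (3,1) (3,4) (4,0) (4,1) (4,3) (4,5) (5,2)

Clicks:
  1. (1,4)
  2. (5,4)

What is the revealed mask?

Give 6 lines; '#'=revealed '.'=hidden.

Answer: ...###
...###
...###
......
......
....#.

Derivation:
Click 1 (1,4) count=0: revealed 9 new [(0,3) (0,4) (0,5) (1,3) (1,4) (1,5) (2,3) (2,4) (2,5)] -> total=9
Click 2 (5,4) count=2: revealed 1 new [(5,4)] -> total=10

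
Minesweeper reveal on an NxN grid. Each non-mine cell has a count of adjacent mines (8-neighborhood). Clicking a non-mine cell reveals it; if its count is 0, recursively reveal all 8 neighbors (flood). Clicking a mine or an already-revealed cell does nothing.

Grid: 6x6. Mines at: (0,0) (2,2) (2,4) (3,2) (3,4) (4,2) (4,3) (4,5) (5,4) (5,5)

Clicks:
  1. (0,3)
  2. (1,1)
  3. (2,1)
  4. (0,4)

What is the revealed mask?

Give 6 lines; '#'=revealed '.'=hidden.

Click 1 (0,3) count=0: revealed 10 new [(0,1) (0,2) (0,3) (0,4) (0,5) (1,1) (1,2) (1,3) (1,4) (1,5)] -> total=10
Click 2 (1,1) count=2: revealed 0 new [(none)] -> total=10
Click 3 (2,1) count=2: revealed 1 new [(2,1)] -> total=11
Click 4 (0,4) count=0: revealed 0 new [(none)] -> total=11

Answer: .#####
.#####
.#....
......
......
......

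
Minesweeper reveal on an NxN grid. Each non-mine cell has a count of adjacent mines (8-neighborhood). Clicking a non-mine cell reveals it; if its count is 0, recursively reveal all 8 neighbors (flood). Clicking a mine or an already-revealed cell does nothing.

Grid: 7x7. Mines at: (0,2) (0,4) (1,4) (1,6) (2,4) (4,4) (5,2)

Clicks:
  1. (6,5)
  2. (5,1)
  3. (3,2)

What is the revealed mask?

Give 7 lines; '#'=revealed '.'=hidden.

Click 1 (6,5) count=0: revealed 14 new [(2,5) (2,6) (3,5) (3,6) (4,5) (4,6) (5,3) (5,4) (5,5) (5,6) (6,3) (6,4) (6,5) (6,6)] -> total=14
Click 2 (5,1) count=1: revealed 1 new [(5,1)] -> total=15
Click 3 (3,2) count=0: revealed 21 new [(0,0) (0,1) (1,0) (1,1) (1,2) (1,3) (2,0) (2,1) (2,2) (2,3) (3,0) (3,1) (3,2) (3,3) (4,0) (4,1) (4,2) (4,3) (5,0) (6,0) (6,1)] -> total=36

Answer: ##.....
####...
####.##
####.##
####.##
##.####
##.####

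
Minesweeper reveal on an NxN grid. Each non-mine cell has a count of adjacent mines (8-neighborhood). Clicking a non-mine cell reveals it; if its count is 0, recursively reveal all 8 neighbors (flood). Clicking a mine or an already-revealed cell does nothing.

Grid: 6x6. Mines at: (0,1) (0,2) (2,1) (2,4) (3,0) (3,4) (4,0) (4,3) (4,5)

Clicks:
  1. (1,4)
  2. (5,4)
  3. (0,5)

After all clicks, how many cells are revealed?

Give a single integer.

Answer: 7

Derivation:
Click 1 (1,4) count=1: revealed 1 new [(1,4)] -> total=1
Click 2 (5,4) count=2: revealed 1 new [(5,4)] -> total=2
Click 3 (0,5) count=0: revealed 5 new [(0,3) (0,4) (0,5) (1,3) (1,5)] -> total=7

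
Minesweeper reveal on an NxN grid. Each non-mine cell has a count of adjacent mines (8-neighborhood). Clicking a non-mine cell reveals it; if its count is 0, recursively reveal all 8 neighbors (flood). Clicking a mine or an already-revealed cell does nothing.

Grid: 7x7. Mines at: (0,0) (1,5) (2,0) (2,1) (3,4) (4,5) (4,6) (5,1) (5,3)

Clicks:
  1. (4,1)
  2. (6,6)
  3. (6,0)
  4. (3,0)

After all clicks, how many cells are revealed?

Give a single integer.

Click 1 (4,1) count=1: revealed 1 new [(4,1)] -> total=1
Click 2 (6,6) count=0: revealed 6 new [(5,4) (5,5) (5,6) (6,4) (6,5) (6,6)] -> total=7
Click 3 (6,0) count=1: revealed 1 new [(6,0)] -> total=8
Click 4 (3,0) count=2: revealed 1 new [(3,0)] -> total=9

Answer: 9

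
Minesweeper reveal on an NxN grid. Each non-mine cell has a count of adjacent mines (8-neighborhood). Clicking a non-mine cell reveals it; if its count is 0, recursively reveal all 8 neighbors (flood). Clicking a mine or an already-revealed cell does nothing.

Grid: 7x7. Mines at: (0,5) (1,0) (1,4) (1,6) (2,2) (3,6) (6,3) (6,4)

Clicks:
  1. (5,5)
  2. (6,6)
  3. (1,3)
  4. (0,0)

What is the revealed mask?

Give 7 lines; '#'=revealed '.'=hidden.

Click 1 (5,5) count=1: revealed 1 new [(5,5)] -> total=1
Click 2 (6,6) count=0: revealed 5 new [(4,5) (4,6) (5,6) (6,5) (6,6)] -> total=6
Click 3 (1,3) count=2: revealed 1 new [(1,3)] -> total=7
Click 4 (0,0) count=1: revealed 1 new [(0,0)] -> total=8

Answer: #......
...#...
.......
.......
.....##
.....##
.....##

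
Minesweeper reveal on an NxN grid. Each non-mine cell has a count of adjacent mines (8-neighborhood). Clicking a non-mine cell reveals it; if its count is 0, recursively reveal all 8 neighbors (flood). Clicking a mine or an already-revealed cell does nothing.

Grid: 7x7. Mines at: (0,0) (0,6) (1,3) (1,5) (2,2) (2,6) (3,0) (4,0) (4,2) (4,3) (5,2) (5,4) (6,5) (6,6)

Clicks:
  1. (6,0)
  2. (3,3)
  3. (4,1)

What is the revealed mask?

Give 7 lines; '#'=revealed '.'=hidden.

Click 1 (6,0) count=0: revealed 4 new [(5,0) (5,1) (6,0) (6,1)] -> total=4
Click 2 (3,3) count=3: revealed 1 new [(3,3)] -> total=5
Click 3 (4,1) count=4: revealed 1 new [(4,1)] -> total=6

Answer: .......
.......
.......
...#...
.#.....
##.....
##.....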